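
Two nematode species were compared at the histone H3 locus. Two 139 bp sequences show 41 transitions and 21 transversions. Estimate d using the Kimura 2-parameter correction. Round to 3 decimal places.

0.765

P = 41/139 ≈ 0.294964 and Q = 21/139 ≈ 0.151079.
Under the Kimura two-parameter model, d = −½ ln(1 − 2P − Q) − ¼ ln(1 − 2Q).
1 − 2P − Q = 0.258993, giving −½ ln(0.258993) = 0.675477.
1 − 2Q = 0.697842, giving −¼ ln(0.697842) = 0.089941.
d = 0.675477 + 0.089941 = 0.765418.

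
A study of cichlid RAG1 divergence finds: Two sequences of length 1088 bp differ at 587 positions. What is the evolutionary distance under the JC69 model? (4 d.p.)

0.9530

p = 587/1088 ≈ 0.539522.
d = −(3/4) ln(1 − 4p/3) = −0.75 ln(1 − 0.719363) = −0.75 ln(0.280637)
  = −0.75 × (-1.270693) = 0.953020 substitutions/site.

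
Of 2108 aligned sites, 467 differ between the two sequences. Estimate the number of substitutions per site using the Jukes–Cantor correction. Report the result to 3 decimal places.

p = 467/2108 ≈ 0.221537.
d = −(3/4) ln(1 − 4p/3) = −0.75 ln(1 − 0.295383) = −0.75 ln(0.704617)
  = −0.75 × (-0.350101) = 0.262576 substitutions/site.

0.263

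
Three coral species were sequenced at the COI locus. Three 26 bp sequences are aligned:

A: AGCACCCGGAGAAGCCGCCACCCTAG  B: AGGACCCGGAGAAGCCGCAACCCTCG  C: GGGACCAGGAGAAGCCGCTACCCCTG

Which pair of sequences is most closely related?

A and B

A–B: 3/26 differ, p = 0.115, d = 0.125.
A–C: 6/26 differ, p = 0.231, d = 0.276.
B–C: 5/26 differ, p = 0.192, d = 0.222.
The smallest distance is between A and B.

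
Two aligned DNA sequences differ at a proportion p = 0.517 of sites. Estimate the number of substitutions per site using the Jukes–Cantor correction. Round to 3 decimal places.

d = −(3/4) ln(1 − 4p/3) = −0.75 ln(1 − 0.689333) = −0.75 ln(0.310667)
  = −0.75 × (-1.169034) = 0.876776 substitutions/site.

0.877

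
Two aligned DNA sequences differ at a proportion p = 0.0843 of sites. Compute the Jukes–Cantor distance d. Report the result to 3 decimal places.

d = −(3/4) ln(1 − 4p/3) = −0.75 ln(1 − 0.1124) = −0.75 ln(0.8876)
  = −0.75 × (-0.119234) = 0.089426 substitutions/site.

0.089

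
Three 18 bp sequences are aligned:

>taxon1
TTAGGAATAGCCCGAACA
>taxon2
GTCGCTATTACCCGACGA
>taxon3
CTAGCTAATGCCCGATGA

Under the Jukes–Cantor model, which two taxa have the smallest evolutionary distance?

taxon2 and taxon3

taxon1–taxon2: 8/18 differ, p = 0.444, d = 0.673.
taxon1–taxon3: 7/18 differ, p = 0.389, d = 0.548.
taxon2–taxon3: 5/18 differ, p = 0.278, d = 0.347.
The smallest distance is between taxon2 and taxon3.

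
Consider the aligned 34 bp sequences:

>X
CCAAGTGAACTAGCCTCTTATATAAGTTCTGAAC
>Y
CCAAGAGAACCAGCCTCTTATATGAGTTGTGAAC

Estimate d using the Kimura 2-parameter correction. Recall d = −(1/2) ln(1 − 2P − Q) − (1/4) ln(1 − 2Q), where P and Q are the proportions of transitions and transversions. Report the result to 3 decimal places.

Of 34 sites, 2 differences are transitions and 2 are transversions, so P = 2/34 ≈ 0.058824 and Q = 2/34 ≈ 0.058824.
Under the Kimura two-parameter model, d = −½ ln(1 − 2P − Q) − ¼ ln(1 − 2Q).
1 − 2P − Q = 0.823528, giving −½ ln(0.823528) = 0.097079.
1 − 2Q = 0.882352, giving −¼ ln(0.882352) = 0.031291.
d = 0.097079 + 0.031291 = 0.128370.

0.128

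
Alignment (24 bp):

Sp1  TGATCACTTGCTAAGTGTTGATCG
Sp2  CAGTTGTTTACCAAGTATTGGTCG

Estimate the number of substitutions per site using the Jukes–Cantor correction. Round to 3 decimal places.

0.608

The sequences differ at 10 of 24 sites (1, 2, 3, 5, 6, 7, 10, 12, 17, 21), so p = 10/24 ≈ 0.416667.
d = −(3/4) ln(1 − 4p/3) = −0.75 ln(1 − 0.555556) = −0.75 ln(0.444444)
  = −0.75 × (-0.810931) = 0.608198 substitutions/site.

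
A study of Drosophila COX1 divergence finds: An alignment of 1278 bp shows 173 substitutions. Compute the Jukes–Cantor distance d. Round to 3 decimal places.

0.149

p = 173/1278 ≈ 0.135368.
d = −(3/4) ln(1 − 4p/3) = −0.75 ln(1 − 0.180491) = −0.75 ln(0.819509)
  = −0.75 × (-0.199050) = 0.149288 substitutions/site.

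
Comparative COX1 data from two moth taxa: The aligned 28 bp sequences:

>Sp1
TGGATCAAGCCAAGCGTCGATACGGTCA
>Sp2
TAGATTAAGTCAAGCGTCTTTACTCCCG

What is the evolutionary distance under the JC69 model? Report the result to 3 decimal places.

0.420

The sequences differ at 9 of 28 sites (2, 6, 10, 19, 20, 24, 25, 26, 28), so p = 9/28 ≈ 0.321429.
d = −(3/4) ln(1 − 4p/3) = −0.75 ln(1 − 0.428572) = −0.75 ln(0.571428)
  = −0.75 × (-0.559617) = 0.419713 substitutions/site.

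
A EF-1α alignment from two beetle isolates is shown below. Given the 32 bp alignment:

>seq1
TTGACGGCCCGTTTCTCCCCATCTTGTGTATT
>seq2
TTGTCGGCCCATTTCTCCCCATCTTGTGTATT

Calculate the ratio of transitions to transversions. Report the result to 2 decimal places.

Transitions are A↔G and C↔T; transversions are all other mismatches.
Transitions: 1. Transversions: 1.
R = 1/1 = 1.00.

1.00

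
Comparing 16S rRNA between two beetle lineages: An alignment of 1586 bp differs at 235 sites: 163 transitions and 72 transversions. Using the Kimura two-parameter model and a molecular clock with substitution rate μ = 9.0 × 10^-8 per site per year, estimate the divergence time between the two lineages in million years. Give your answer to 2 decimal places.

P = 163/1586 ≈ 0.102774 and Q = 72/1586 ≈ 0.045397.
Under the Kimura two-parameter model, d = −½ ln(1 − 2P − Q) − ¼ ln(1 − 2Q).
1 − 2P − Q = 0.749055, giving −½ ln(0.749055) = 0.144471.
1 − 2Q = 0.909206, giving −¼ ln(0.909206) = 0.023796.
d = 0.144471 + 0.023796 = 0.168267.
Under a molecular clock d = 2μt, so t = d/(2μ) = 0.168267 / (2 × 9.0 × 10^-8) = 0.93 million years.

0.93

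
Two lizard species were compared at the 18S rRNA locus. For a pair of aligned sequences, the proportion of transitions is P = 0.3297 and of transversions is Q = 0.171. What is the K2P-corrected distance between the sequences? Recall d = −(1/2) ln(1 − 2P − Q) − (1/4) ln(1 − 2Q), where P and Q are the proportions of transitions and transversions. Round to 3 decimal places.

0.992

Under the Kimura two-parameter model, d = −½ ln(1 − 2P − Q) − ¼ ln(1 − 2Q).
1 − 2P − Q = 0.1696, giving −½ ln(0.1696) = 0.887156.
1 − 2Q = 0.658, giving −¼ ln(0.658) = 0.104638.
d = 0.887156 + 0.104638 = 0.991794.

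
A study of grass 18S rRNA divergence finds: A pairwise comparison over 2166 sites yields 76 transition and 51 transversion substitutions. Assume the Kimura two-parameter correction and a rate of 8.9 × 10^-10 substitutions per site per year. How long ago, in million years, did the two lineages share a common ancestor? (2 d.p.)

P = 76/2166 ≈ 0.035088 and Q = 51/2166 ≈ 0.023546.
Under the Kimura two-parameter model, d = −½ ln(1 − 2P − Q) − ¼ ln(1 − 2Q).
1 − 2P − Q = 0.906278, giving −½ ln(0.906278) = 0.049205.
1 − 2Q = 0.952908, giving −¼ ln(0.952908) = 0.012059.
d = 0.049205 + 0.012059 = 0.061264.
Under a molecular clock d = 2μt, so t = d/(2μ) = 0.061264 / (2 × 8.9 × 10^-10) = 34.42 million years.

34.42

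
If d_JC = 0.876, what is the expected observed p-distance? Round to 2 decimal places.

p = (3/4)(1 − e^(−4d/3)) = 0.75 × (1 − e^(-1.168)) = 0.75 × (1 − 0.310988) = 0.516759.

0.52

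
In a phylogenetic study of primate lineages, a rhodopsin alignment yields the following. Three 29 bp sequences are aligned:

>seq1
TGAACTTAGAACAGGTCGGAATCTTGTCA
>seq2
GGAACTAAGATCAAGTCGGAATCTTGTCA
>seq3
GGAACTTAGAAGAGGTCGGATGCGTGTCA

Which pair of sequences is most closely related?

seq1–seq2: 4/29 differ, p = 0.138, d = 0.152.
seq1–seq3: 5/29 differ, p = 0.172, d = 0.196.
seq2–seq3: 7/29 differ, p = 0.241, d = 0.291.
The smallest distance is between seq1 and seq2.

seq1 and seq2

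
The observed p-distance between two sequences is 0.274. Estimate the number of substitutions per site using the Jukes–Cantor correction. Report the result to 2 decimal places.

d = −(3/4) ln(1 − 4p/3) = −0.75 ln(1 − 0.365333) = −0.75 ln(0.634667)
  = −0.75 × (-0.454655) = 0.340991 substitutions/site.

0.34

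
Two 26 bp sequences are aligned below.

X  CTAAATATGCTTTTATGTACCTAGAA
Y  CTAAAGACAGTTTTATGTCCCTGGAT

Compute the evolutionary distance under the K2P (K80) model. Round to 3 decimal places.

Of 26 sites, 3 differences are transitions and 4 are transversions, so P = 3/26 ≈ 0.115385 and Q = 4/26 ≈ 0.153846.
Under the Kimura two-parameter model, d = −½ ln(1 − 2P − Q) − ¼ ln(1 − 2Q).
1 − 2P − Q = 0.615384, giving −½ ln(0.615384) = 0.242754.
1 − 2Q = 0.692308, giving −¼ ln(0.692308) = 0.091931.
d = 0.242754 + 0.091931 = 0.334685.

0.335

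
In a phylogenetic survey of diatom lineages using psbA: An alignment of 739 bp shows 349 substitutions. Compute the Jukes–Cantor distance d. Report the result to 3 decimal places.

0.745

p = 349/739 ≈ 0.47226.
d = −(3/4) ln(1 − 4p/3) = −0.75 ln(1 − 0.62968) = −0.75 ln(0.37032)
  = −0.75 × (-0.993388) = 0.745041 substitutions/site.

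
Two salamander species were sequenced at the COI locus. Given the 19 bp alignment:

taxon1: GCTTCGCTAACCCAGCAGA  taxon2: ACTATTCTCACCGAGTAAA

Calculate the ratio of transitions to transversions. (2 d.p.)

1.00

Transitions are A↔G and C↔T; transversions are all other mismatches.
Transitions: 4. Transversions: 4.
R = 4/4 = 1.00.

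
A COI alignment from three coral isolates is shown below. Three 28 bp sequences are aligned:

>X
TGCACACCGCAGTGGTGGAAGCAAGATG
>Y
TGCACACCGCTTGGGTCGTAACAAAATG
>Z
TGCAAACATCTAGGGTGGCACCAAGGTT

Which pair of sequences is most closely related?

X–Y: 7/28 differ, p = 0.250, d = 0.304.
X–Z: 10/28 differ, p = 0.357, d = 0.485.
Y–Z: 10/28 differ, p = 0.357, d = 0.485.
The smallest distance is between X and Y.

X and Y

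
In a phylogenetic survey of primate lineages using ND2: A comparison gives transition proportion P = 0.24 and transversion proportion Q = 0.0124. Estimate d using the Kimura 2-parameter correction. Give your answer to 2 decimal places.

Under the Kimura two-parameter model, d = −½ ln(1 − 2P − Q) − ¼ ln(1 − 2Q).
1 − 2P − Q = 0.5076, giving −½ ln(0.5076) = 0.339031.
1 − 2Q = 0.9752, giving −¼ ln(0.9752) = 0.006278.
d = 0.339031 + 0.006278 = 0.345309.

0.35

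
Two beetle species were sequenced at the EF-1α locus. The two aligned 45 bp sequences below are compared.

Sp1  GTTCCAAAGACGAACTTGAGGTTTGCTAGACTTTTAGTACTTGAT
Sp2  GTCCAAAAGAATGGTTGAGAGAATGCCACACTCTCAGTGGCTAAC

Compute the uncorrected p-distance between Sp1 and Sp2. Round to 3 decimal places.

The sequences differ at 22 of 45 positions.
p = 22/45 = 0.488888… ≈ 0.489 (to 3 d.p.).

0.489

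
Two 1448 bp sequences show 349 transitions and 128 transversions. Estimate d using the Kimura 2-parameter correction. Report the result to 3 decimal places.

0.471

P = 349/1448 ≈ 0.241022 and Q = 128/1448 ≈ 0.088398.
Under the Kimura two-parameter model, d = −½ ln(1 − 2P − Q) − ¼ ln(1 − 2Q).
1 − 2P − Q = 0.429558, giving −½ ln(0.429558) = 0.422499.
1 − 2Q = 0.823204, giving −¼ ln(0.823204) = 0.048638.
d = 0.422499 + 0.048638 = 0.471137.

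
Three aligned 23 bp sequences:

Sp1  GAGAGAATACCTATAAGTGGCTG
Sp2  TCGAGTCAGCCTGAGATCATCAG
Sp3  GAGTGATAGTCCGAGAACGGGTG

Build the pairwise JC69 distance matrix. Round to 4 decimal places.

Sp1–Sp2: 14/23 sites differ → p ≈ 0.608696, d = −0.75 ln(1 − 0.811595) = 1.251871 ≈ 1.2519.
Sp1–Sp3: 12/23 sites differ → p ≈ 0.521739, d = −0.75 ln(1 − 0.695652) = 0.892188 ≈ 0.8922.
Sp2–Sp3: 12/23 sites differ → p ≈ 0.521739, d = −0.75 ln(1 − 0.695652) = 0.892188 ≈ 0.8922.

d(Sp1,Sp2) = 1.2519, d(Sp1,Sp3) = 0.8922, d(Sp2,Sp3) = 0.8922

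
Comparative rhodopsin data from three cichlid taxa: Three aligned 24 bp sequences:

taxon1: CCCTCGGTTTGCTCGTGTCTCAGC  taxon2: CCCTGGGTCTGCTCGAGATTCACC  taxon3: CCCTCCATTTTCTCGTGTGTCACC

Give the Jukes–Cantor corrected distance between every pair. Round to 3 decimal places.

d(taxon1,taxon2) = 0.304, d(taxon1,taxon3) = 0.244, d(taxon2,taxon3) = 0.441

taxon1–taxon2: 6/24 sites differ → p = 0.25, d = −0.75 ln(1 − 0.333333) = 0.304098 ≈ 0.304.
taxon1–taxon3: 5/24 sites differ → p ≈ 0.208333, d = −0.75 ln(1 − 0.277777) = 0.244066 ≈ 0.244.
taxon2–taxon3: 8/24 sites differ → p ≈ 0.333333, d = −0.75 ln(1 − 0.444444) = 0.440839 ≈ 0.441.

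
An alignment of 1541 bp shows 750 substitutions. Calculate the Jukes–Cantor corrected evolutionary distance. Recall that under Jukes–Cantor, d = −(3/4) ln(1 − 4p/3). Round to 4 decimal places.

p = 750/1541 ≈ 0.486697.
d = −(3/4) ln(1 − 4p/3) = −0.75 ln(1 − 0.648929) = −0.75 ln(0.351071)
  = −0.75 × (-1.046767) = 0.785075 substitutions/site.

0.7851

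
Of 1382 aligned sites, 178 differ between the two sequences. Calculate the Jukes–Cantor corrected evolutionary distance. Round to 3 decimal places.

p = 178/1382 ≈ 0.128799.
d = −(3/4) ln(1 − 4p/3) = −0.75 ln(1 − 0.171732) = −0.75 ln(0.828268)
  = −0.75 × (-0.188419) = 0.141314 substitutions/site.

0.141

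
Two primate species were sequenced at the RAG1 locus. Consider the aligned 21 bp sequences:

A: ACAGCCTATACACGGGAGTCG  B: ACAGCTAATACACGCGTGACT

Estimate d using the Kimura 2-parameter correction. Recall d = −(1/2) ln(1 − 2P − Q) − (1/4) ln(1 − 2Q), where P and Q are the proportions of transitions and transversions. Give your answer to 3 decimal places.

0.364

Of 21 sites, 1 differences are transitions and 5 are transversions, so P = 1/21 ≈ 0.047619 and Q = 5/21 ≈ 0.238095.
Under the Kimura two-parameter model, d = −½ ln(1 − 2P − Q) − ¼ ln(1 − 2Q).
1 − 2P − Q = 0.666667, giving −½ ln(0.666667) = 0.202732.
1 − 2Q = 0.52381, giving −¼ ln(0.52381) = 0.161657.
d = 0.202732 + 0.161657 = 0.364389.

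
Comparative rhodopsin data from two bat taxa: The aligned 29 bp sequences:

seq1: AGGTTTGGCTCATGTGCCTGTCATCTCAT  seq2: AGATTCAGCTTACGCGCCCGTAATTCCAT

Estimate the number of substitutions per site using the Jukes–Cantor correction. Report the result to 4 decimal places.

0.4618

The sequences differ at 10 of 29 sites (3, 6, 7, 11, 13, 15, 19, 22, 25, 26), so p = 10/29 ≈ 0.344828.
d = −(3/4) ln(1 − 4p/3) = −0.75 ln(1 − 0.459771) = −0.75 ln(0.540229)
  = −0.75 × (-0.615762) = 0.461822 substitutions/site.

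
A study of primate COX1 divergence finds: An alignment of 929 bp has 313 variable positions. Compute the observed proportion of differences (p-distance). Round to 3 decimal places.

p = 313/929 = 0.336921… ≈ 0.337 (to 3 d.p.).

0.337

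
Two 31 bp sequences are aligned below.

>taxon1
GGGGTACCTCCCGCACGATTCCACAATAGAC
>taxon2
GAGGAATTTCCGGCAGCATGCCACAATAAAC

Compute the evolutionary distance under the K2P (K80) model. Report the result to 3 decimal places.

Of 31 sites, 4 differences are transitions and 5 are transversions, so P = 4/31 ≈ 0.129032 and Q = 5/31 ≈ 0.16129.
Under the Kimura two-parameter model, d = −½ ln(1 − 2P − Q) − ¼ ln(1 − 2Q).
1 − 2P − Q = 0.580646, giving −½ ln(0.580646) = 0.271807.
1 − 2Q = 0.67742, giving −¼ ln(0.67742) = 0.097366.
d = 0.271807 + 0.097366 = 0.369173.

0.369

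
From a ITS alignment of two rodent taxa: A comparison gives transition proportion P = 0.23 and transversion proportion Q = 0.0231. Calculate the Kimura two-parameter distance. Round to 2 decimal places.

Under the Kimura two-parameter model, d = −½ ln(1 − 2P − Q) − ¼ ln(1 − 2Q).
1 − 2P − Q = 0.5169, giving −½ ln(0.5169) = 0.329953.
1 − 2Q = 0.9538, giving −¼ ln(0.9538) = 0.011825.
d = 0.329953 + 0.011825 = 0.341778.

0.34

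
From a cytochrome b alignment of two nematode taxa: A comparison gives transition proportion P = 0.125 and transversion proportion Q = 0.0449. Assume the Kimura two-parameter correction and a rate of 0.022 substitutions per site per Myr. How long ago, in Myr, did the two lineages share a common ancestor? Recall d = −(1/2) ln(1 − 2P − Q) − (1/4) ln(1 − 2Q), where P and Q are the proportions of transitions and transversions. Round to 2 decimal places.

Under the Kimura two-parameter model, d = −½ ln(1 − 2P − Q) − ¼ ln(1 − 2Q).
1 − 2P − Q = 0.7051, giving −½ ln(0.7051) = 0.174708.
1 − 2Q = 0.9102, giving −¼ ln(0.9102) = 0.023523.
d = 0.174708 + 0.023523 = 0.198231.
Under a molecular clock d = 2μt, so t = d/(2μ) = 0.198231 / (2 × 0.022) = 4.51 Myr.

4.51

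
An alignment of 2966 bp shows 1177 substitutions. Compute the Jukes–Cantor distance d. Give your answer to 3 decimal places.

0.565

p = 1177/2966 ≈ 0.396831.
d = −(3/4) ln(1 − 4p/3) = −0.75 ln(1 − 0.529108) = −0.75 ln(0.470892)
  = −0.75 × (-0.753127) = 0.564845 substitutions/site.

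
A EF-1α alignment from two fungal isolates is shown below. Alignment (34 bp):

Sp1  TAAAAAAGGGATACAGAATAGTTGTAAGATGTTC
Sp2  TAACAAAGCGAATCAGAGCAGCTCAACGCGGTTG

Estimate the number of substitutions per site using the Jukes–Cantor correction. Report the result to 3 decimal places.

0.535

The sequences differ at 13 of 34 sites, so p = 13/34 ≈ 0.382353.
d = −(3/4) ln(1 − 4p/3) = −0.75 ln(1 − 0.509804) = −0.75 ln(0.490196)
  = −0.75 × (-0.712950) = 0.534713 substitutions/site.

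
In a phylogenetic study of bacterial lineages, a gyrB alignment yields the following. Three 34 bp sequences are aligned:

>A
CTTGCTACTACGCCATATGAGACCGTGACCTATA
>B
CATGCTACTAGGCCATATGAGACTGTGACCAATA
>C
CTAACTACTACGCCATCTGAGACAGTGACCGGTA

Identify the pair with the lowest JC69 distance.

A and B

A–B: 4/34 differ, p = 0.118, d = 0.128.
A–C: 6/34 differ, p = 0.176, d = 0.201.
B–C: 8/34 differ, p = 0.235, d = 0.282.
The smallest distance is between A and B.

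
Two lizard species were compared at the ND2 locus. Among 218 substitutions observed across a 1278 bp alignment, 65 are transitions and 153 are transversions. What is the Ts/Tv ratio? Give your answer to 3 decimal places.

R = 65/153 = 0.424836… ≈ 0.425 (to 3 d.p.).

0.425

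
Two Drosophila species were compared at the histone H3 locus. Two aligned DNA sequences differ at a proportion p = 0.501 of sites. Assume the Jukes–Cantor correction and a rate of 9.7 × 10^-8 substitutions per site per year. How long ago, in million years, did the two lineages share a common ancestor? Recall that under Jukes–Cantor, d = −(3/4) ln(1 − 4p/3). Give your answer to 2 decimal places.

4.26

d = −(3/4) ln(1 − 4p/3) = −0.75 ln(1 − 0.668) = −0.75 ln(0.332)
  = −0.75 × (-1.102620) = 0.826965 substitutions/site.
Under a molecular clock d = 2μt, so t = d/(2μ) = 0.826965 / (2 × 9.7 × 10^-8) = 4.26 million years.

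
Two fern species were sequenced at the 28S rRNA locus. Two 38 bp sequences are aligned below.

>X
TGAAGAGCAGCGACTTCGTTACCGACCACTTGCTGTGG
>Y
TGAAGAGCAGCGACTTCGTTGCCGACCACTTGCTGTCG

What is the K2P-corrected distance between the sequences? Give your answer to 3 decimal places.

Of 38 sites, 1 differences are transitions and 1 are transversions, so P = 1/38 ≈ 0.026316 and Q = 1/38 ≈ 0.026316.
Under the Kimura two-parameter model, d = −½ ln(1 − 2P − Q) − ¼ ln(1 − 2Q).
1 − 2P − Q = 0.921052, giving −½ ln(0.921052) = 0.041119.
1 − 2Q = 0.947368, giving −¼ ln(0.947368) = 0.013517.
d = 0.041119 + 0.013517 = 0.054636.

0.055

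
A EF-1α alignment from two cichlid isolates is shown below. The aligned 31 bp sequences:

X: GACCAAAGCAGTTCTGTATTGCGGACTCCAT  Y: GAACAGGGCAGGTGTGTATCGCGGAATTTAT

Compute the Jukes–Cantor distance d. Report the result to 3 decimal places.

0.367

The sequences differ at 9 of 31 sites (3, 6, 7, 12, 14, 20, 26, 28, 29), so p = 9/31 ≈ 0.290323.
d = −(3/4) ln(1 − 4p/3) = −0.75 ln(1 − 0.387097) = −0.75 ln(0.612903)
  = −0.75 × (-0.489549) = 0.367162 substitutions/site.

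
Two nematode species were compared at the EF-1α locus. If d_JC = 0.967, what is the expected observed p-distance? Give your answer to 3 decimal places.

p = (3/4)(1 − e^(−4d/3)) = 0.75 × (1 − e^(-1.289333)) = 0.75 × (1 − 0.275454) = 0.543410.

0.543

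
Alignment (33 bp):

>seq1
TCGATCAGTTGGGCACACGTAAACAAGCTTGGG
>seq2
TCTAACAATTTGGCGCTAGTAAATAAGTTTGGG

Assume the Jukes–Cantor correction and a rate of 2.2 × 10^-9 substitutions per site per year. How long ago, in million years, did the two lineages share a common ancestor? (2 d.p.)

The sequences differ at 9 of 33 sites (3, 5, 8, 11, 15, 17, 18, 24, 28), so p = 9/33 ≈ 0.272727.
d = −(3/4) ln(1 − 4p/3) = −0.75 ln(1 − 0.363636) = −0.75 ln(0.636364)
  = −0.75 × (-0.451985) = 0.338989 substitutions/site.
Under a molecular clock d = 2μt, so t = d/(2μ) = 0.338989 / (2 × 2.2 × 10^-9) = 77.04 million years.

77.04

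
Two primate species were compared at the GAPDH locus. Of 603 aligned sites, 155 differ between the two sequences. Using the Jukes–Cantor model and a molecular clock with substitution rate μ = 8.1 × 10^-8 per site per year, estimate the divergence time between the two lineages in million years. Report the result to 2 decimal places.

p = 155/603 ≈ 0.257048.
d = −(3/4) ln(1 − 4p/3) = −0.75 ln(1 − 0.342731) = −0.75 ln(0.657269)
  = −0.75 × (-0.419662) = 0.314747 substitutions/site.
Under a molecular clock d = 2μt, so t = d/(2μ) = 0.314747 / (2 × 8.1 × 10^-8) = 1.94 million years.

1.94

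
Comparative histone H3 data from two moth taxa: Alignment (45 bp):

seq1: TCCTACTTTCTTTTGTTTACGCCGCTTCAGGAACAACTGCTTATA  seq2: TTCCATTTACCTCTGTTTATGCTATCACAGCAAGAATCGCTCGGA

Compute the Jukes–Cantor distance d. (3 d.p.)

0.621

The sequences differ at 19 of 45 sites, so p = 19/45 ≈ 0.422222.
d = −(3/4) ln(1 − 4p/3) = −0.75 ln(1 − 0.562963) = −0.75 ln(0.437037)
  = −0.75 × (-0.827737) = 0.620803 substitutions/site.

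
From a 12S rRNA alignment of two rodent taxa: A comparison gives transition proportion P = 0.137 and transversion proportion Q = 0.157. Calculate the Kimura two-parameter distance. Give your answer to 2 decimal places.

Under the Kimura two-parameter model, d = −½ ln(1 − 2P − Q) − ¼ ln(1 − 2Q).
1 − 2P − Q = 0.569, giving −½ ln(0.569) = 0.281937.
1 − 2Q = 0.686, giving −¼ ln(0.686) = 0.094219.
d = 0.281937 + 0.094219 = 0.376156.

0.38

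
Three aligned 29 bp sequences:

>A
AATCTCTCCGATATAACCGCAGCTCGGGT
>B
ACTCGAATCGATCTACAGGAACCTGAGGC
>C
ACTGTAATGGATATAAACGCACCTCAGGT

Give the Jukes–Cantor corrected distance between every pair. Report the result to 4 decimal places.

A–B: 14/29 sites differ → p ≈ 0.482759, d = −0.75 ln(1 − 0.643679) = 0.773942 ≈ 0.7739.
A–C: 9/29 sites differ → p ≈ 0.310345, d = −0.75 ln(1 − 0.413793) = 0.400562 ≈ 0.4006.
B–C: 9/29 sites differ → p ≈ 0.310345, d = −0.75 ln(1 − 0.413793) = 0.400562 ≈ 0.4006.

d(A,B) = 0.7739, d(A,C) = 0.4006, d(B,C) = 0.4006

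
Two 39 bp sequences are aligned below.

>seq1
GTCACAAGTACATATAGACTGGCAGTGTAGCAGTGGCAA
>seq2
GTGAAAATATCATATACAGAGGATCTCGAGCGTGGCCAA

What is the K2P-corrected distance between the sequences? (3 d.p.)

0.739

Of 39 sites, 1 differences are transitions and 16 are transversions, so P = 1/39 ≈ 0.025641 and Q = 16/39 ≈ 0.410256.
Under the Kimura two-parameter model, d = −½ ln(1 − 2P − Q) − ¼ ln(1 − 2Q).
1 − 2P − Q = 0.538462, giving −½ ln(0.538462) = 0.309519.
1 − 2Q = 0.179488, giving −¼ ln(0.179488) = 0.429412.
d = 0.309519 + 0.429412 = 0.738931.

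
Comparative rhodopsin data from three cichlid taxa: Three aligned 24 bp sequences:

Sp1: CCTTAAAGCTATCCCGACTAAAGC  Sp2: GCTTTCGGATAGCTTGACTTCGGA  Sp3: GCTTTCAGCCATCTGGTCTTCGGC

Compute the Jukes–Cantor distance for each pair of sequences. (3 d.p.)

d(Sp1,Sp2) = 0.824, d(Sp1,Sp3) = 0.608, d(Sp2,Sp3) = 0.369

Sp1–Sp2: 12/24 sites differ → p = 0.5, d = −0.75 ln(1 − 0.666667) = 0.823960 ≈ 0.824.
Sp1–Sp3: 10/24 sites differ → p ≈ 0.416667, d = −0.75 ln(1 − 0.555556) = 0.608198 ≈ 0.608.
Sp2–Sp3: 7/24 sites differ → p ≈ 0.291667, d = −0.75 ln(1 − 0.388889) = 0.369358 ≈ 0.369.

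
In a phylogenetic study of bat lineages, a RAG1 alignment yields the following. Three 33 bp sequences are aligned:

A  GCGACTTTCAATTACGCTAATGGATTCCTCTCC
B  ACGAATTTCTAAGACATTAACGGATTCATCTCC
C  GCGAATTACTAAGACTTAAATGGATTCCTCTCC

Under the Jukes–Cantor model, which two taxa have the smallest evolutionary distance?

B and C

A–B: 9/33 differ, p = 0.273, d = 0.339.
A–C: 8/33 differ, p = 0.242, d = 0.293.
B–C: 6/33 differ, p = 0.182, d = 0.208.
The smallest distance is between B and C.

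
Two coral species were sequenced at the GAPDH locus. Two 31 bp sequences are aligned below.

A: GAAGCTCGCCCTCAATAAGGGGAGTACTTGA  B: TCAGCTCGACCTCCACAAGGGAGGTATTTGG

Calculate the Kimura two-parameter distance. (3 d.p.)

Of 31 sites, 5 differences are transitions and 4 are transversions, so P = 5/31 ≈ 0.16129 and Q = 4/31 ≈ 0.129032.
Under the Kimura two-parameter model, d = −½ ln(1 − 2P − Q) − ¼ ln(1 − 2Q).
1 − 2P − Q = 0.548388, giving −½ ln(0.548388) = 0.300386.
1 − 2Q = 0.741936, giving −¼ ln(0.741936) = 0.074623.
d = 0.300386 + 0.074623 = 0.375009.

0.375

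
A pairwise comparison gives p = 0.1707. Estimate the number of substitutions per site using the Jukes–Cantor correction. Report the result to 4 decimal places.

0.1937

d = −(3/4) ln(1 − 4p/3) = −0.75 ln(1 − 0.2276) = −0.75 ln(0.7724)
  = −0.75 × (-0.258253) = 0.193690 substitutions/site.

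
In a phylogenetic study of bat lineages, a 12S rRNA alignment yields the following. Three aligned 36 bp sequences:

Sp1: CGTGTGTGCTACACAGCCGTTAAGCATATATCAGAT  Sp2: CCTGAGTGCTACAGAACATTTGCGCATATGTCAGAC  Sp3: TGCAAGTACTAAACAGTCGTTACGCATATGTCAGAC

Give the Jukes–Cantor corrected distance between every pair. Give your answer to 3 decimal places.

Sp1–Sp2: 10/36 sites differ → p ≈ 0.277778, d = −0.75 ln(1 − 0.370371) = 0.346968 ≈ 0.347.
Sp1–Sp3: 10/36 sites differ → p ≈ 0.277778, d = −0.75 ln(1 − 0.370371) = 0.346968 ≈ 0.347.
Sp2–Sp3: 12/36 sites differ → p ≈ 0.333333, d = −0.75 ln(1 − 0.444444) = 0.440839 ≈ 0.441.

d(Sp1,Sp2) = 0.347, d(Sp1,Sp3) = 0.347, d(Sp2,Sp3) = 0.441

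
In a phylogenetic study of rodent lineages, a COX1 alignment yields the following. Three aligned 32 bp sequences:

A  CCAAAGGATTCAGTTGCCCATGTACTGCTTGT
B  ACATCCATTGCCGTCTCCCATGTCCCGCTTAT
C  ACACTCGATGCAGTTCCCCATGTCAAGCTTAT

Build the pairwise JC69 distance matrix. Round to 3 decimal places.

d(A,B) = 0.585, d(A,C) = 0.404, d(B,C) = 0.353

A–B: 13/32 sites differ → p = 0.40625, d = −0.75 ln(1 − 0.541667) = 0.585119 ≈ 0.585.
A–C: 10/32 sites differ → p = 0.3125, d = −0.75 ln(1 − 0.416667) = 0.404248 ≈ 0.404.
B–C: 9/32 sites differ → p = 0.28125, d = −0.75 ln(1 − 0.375) = 0.352503 ≈ 0.353.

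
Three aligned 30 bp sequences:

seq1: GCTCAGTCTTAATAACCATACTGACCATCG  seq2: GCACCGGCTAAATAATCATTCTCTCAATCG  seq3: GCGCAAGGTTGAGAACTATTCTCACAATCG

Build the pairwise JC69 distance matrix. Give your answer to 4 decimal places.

seq1–seq2: 9/30 sites differ → p = 0.3, d = −0.75 ln(1 − 0.4) = 0.383119 ≈ 0.3831.
seq1–seq3: 10/30 sites differ → p ≈ 0.333333, d = −0.75 ln(1 − 0.444444) = 0.440839 ≈ 0.4408.
seq2–seq3: 10/30 sites differ → p ≈ 0.333333, d = −0.75 ln(1 − 0.444444) = 0.440839 ≈ 0.4408.

d(seq1,seq2) = 0.3831, d(seq1,seq3) = 0.4408, d(seq2,seq3) = 0.4408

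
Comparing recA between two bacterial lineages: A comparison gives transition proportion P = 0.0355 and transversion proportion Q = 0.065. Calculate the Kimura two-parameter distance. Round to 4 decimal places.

Under the Kimura two-parameter model, d = −½ ln(1 − 2P − Q) − ¼ ln(1 − 2Q).
1 − 2P − Q = 0.864, giving −½ ln(0.864) = 0.073091.
1 − 2Q = 0.87, giving −¼ ln(0.87) = 0.034816.
d = 0.073091 + 0.034816 = 0.107907.

0.1079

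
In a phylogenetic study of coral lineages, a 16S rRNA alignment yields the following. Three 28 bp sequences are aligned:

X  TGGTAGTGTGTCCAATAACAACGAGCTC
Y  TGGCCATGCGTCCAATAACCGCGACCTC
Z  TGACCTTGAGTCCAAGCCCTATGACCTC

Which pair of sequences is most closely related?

X–Y: 7/28 differ, p = 0.250, d = 0.304.
X–Z: 11/28 differ, p = 0.393, d = 0.556.
Y–Z: 9/28 differ, p = 0.321, d = 0.420.
The smallest distance is between X and Y.

X and Y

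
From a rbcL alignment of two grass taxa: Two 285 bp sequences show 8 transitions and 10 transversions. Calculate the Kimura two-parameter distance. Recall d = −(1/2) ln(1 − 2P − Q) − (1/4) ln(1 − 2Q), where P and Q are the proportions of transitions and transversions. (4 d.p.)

0.0660

P = 8/285 ≈ 0.02807 and Q = 10/285 ≈ 0.035088.
Under the Kimura two-parameter model, d = −½ ln(1 − 2P − Q) − ¼ ln(1 − 2Q).
1 − 2P − Q = 0.908772, giving −½ ln(0.908772) = 0.047831.
1 − 2Q = 0.929824, giving −¼ ln(0.929824) = 0.018190.
d = 0.047831 + 0.018190 = 0.066021.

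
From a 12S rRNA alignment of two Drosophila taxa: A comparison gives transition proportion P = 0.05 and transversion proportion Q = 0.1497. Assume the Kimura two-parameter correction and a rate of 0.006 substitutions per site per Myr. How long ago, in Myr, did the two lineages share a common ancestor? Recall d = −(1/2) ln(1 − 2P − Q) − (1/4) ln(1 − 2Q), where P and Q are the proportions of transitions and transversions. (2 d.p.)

Under the Kimura two-parameter model, d = −½ ln(1 − 2P − Q) − ¼ ln(1 − 2Q).
1 − 2P − Q = 0.7503, giving −½ ln(0.7503) = 0.143641.
1 − 2Q = 0.7006, giving −¼ ln(0.7006) = 0.088955.
d = 0.143641 + 0.088955 = 0.232596.
Under a molecular clock d = 2μt, so t = d/(2μ) = 0.232596 / (2 × 0.006) = 19.38 Myr.

19.38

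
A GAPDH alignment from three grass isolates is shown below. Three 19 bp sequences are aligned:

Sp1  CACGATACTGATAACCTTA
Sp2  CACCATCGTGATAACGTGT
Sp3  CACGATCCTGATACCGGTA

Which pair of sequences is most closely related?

Sp1–Sp2: 6/19 differ, p = 0.316, d = 0.410.
Sp1–Sp3: 4/19 differ, p = 0.211, d = 0.247.
Sp2–Sp3: 6/19 differ, p = 0.316, d = 0.410.
The smallest distance is between Sp1 and Sp3.

Sp1 and Sp3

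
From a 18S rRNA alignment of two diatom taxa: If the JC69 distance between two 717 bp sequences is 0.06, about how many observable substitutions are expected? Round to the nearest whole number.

41

Invert JC69: p = (3/4)(1 − e^(−4d/3)) = 0.75 × (1 − e^(-0.08)) = 0.75 × (1 − 0.923116) = 0.057663.
Expected differing sites = pL ≈ 0.057663 × 717 = 41.344371 ≈ 41.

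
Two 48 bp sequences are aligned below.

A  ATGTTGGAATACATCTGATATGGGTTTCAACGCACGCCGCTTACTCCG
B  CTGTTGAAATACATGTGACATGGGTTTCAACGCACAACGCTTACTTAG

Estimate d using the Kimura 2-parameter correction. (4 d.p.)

0.1894

Of 48 sites, 4 differences are transitions and 4 are transversions, so P = 4/48 ≈ 0.083333 and Q = 4/48 ≈ 0.083333.
Under the Kimura two-parameter model, d = −½ ln(1 − 2P − Q) − ¼ ln(1 − 2Q).
1 − 2P − Q = 0.750001, giving −½ ln(0.750001) = 0.143840.
1 − 2Q = 0.833334, giving −¼ ln(0.833334) = 0.045580.
d = 0.143840 + 0.045580 = 0.189420.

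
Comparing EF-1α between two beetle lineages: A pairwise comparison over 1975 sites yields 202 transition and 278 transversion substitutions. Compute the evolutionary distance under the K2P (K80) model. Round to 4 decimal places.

0.2945

P = 202/1975 ≈ 0.102278 and Q = 278/1975 ≈ 0.140759.
Under the Kimura two-parameter model, d = −½ ln(1 − 2P − Q) − ¼ ln(1 − 2Q).
1 − 2P − Q = 0.654685, giving −½ ln(0.654685) = 0.211801.
1 − 2Q = 0.718482, giving −¼ ln(0.718482) = 0.082654.
d = 0.211801 + 0.082654 = 0.294455.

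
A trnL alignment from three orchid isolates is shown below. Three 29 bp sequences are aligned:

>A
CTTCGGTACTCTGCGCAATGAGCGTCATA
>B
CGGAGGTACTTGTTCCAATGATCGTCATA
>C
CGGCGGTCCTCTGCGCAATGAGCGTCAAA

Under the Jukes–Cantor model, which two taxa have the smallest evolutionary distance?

A and C

A–B: 9/29 differ, p = 0.310, d = 0.401.
A–C: 4/29 differ, p = 0.138, d = 0.152.
B–C: 9/29 differ, p = 0.310, d = 0.401.
The smallest distance is between A and C.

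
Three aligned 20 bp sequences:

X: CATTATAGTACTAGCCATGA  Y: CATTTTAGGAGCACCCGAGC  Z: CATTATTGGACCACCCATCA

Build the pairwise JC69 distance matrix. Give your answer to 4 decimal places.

X–Y: 8/20 sites differ → p = 0.4, d = −0.75 ln(1 − 0.533333) = 0.571605 ≈ 0.5716.
X–Z: 5/20 sites differ → p = 0.25, d = −0.75 ln(1 − 0.333333) = 0.304098 ≈ 0.3041.
Y–Z: 7/20 sites differ → p = 0.35, d = −0.75 ln(1 − 0.466667) = 0.471457 ≈ 0.4715.

d(X,Y) = 0.5716, d(X,Z) = 0.3041, d(Y,Z) = 0.4715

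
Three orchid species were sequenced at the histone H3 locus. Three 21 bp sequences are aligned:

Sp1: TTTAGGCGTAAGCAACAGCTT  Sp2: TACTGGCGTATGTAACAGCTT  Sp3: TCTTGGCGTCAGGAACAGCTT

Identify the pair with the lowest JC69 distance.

Sp1–Sp2: 5/21 differ, p = 0.238, d = 0.286.
Sp1–Sp3: 4/21 differ, p = 0.190, d = 0.220.
Sp2–Sp3: 5/21 differ, p = 0.238, d = 0.286.
The smallest distance is between Sp1 and Sp3.

Sp1 and Sp3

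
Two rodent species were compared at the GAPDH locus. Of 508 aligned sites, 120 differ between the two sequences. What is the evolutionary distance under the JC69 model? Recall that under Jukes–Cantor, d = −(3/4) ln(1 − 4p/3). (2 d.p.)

p = 120/508 ≈ 0.23622.
d = −(3/4) ln(1 − 4p/3) = −0.75 ln(1 − 0.31496) = −0.75 ln(0.68504)
  = −0.75 × (-0.378278) = 0.283709 substitutions/site.

0.28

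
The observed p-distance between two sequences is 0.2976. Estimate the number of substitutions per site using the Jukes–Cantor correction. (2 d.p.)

d = −(3/4) ln(1 − 4p/3) = −0.75 ln(1 − 0.3968) = −0.75 ln(0.6032)
  = −0.75 × (-0.505506) = 0.379130 substitutions/site.

0.38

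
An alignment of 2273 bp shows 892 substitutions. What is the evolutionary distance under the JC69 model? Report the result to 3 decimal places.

0.556

p = 892/2273 ≈ 0.392433.
d = −(3/4) ln(1 − 4p/3) = −0.75 ln(1 − 0.523244) = −0.75 ln(0.476756)
  = −0.75 × (-0.740750) = 0.555563 substitutions/site.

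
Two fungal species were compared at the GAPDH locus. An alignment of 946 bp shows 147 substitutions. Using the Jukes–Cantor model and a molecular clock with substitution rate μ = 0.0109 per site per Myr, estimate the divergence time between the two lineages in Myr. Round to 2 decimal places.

p = 147/946 ≈ 0.155391.
d = −(3/4) ln(1 − 4p/3) = −0.75 ln(1 − 0.207188) = −0.75 ln(0.792812)
  = −0.75 × (-0.232169) = 0.174127 substitutions/site.
Under a molecular clock d = 2μt, so t = d/(2μ) = 0.174127 / (2 × 0.0109) = 7.99 Myr.

7.99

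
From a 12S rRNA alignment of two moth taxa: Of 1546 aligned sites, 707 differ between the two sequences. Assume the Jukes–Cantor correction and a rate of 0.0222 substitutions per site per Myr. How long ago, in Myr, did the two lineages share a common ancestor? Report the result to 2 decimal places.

15.89

p = 707/1546 ≈ 0.457309.
d = −(3/4) ln(1 − 4p/3) = −0.75 ln(1 − 0.609745) = −0.75 ln(0.390255)
  = −0.75 × (-0.940955) = 0.705716 substitutions/site.
Under a molecular clock d = 2μt, so t = d/(2μ) = 0.705716 / (2 × 0.0222) = 15.89 Myr.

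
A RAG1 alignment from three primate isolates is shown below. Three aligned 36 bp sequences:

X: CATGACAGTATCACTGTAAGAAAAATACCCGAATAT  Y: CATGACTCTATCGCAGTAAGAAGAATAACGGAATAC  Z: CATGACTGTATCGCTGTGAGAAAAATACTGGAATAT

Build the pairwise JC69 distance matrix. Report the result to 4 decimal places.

X–Y: 8/36 sites differ → p ≈ 0.222222, d = −0.75 ln(1 − 0.296296) = 0.263548 ≈ 0.2635.
X–Z: 5/36 sites differ → p ≈ 0.138889, d = −0.75 ln(1 − 0.185185) = 0.153596 ≈ 0.1536.
Y–Z: 7/36 sites differ → p ≈ 0.194444, d = −0.75 ln(1 − 0.259259) = 0.225078 ≈ 0.2251.

d(X,Y) = 0.2635, d(X,Z) = 0.1536, d(Y,Z) = 0.2251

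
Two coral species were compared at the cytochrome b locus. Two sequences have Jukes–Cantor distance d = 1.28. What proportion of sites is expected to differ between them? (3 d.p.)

0.614

p = (3/4)(1 − e^(−4d/3)) = 0.75 × (1 − e^(-1.706667)) = 0.75 × (1 − 0.181470) = 0.613898.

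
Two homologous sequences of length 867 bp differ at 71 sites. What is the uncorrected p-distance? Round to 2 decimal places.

p = 71/867 = 0.081891… ≈ 0.08 (to 2 d.p.).

0.08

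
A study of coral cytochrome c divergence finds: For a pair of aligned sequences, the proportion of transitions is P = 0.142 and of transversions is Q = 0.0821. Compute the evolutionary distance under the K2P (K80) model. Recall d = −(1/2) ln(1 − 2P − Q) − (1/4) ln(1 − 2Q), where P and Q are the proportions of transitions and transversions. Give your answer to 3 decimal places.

0.273

Under the Kimura two-parameter model, d = −½ ln(1 − 2P − Q) − ¼ ln(1 − 2Q).
1 − 2P − Q = 0.6339, giving −½ ln(0.6339) = 0.227932.
1 − 2Q = 0.8358, giving −¼ ln(0.8358) = 0.044841.
d = 0.227932 + 0.044841 = 0.272773.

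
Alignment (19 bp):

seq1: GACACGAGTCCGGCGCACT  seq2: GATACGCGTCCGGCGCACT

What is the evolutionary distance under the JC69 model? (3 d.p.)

0.113

The sequences differ at 2 of 19 sites (3, 7), so p = 2/19 ≈ 0.105263.
d = −(3/4) ln(1 − 4p/3) = −0.75 ln(1 − 0.140351) = −0.75 ln(0.859649)
  = −0.75 × (-0.151231) = 0.113423 substitutions/site.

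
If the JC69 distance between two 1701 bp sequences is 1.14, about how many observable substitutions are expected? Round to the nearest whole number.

997

Invert JC69: p = (3/4)(1 − e^(−4d/3)) = 0.75 × (1 − e^(-1.52)) = 0.75 × (1 − 0.218712) = 0.585966.
Expected differing sites = pL ≈ 0.585966 × 1701 = 996.728166 ≈ 997.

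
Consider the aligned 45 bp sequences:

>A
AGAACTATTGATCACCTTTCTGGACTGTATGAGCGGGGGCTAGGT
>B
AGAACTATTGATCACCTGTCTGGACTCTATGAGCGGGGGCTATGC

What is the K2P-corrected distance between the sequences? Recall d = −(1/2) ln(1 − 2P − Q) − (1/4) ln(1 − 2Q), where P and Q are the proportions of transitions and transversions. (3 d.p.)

0.095

Of 45 sites, 1 differences are transitions and 3 are transversions, so P = 1/45 ≈ 0.022222 and Q = 3/45 ≈ 0.066667.
Under the Kimura two-parameter model, d = −½ ln(1 − 2P − Q) − ¼ ln(1 − 2Q).
1 − 2P − Q = 0.888889, giving −½ ln(0.888889) = 0.058891.
1 − 2Q = 0.866666, giving −¼ ln(0.866666) = 0.035775.
d = 0.058891 + 0.035775 = 0.094666.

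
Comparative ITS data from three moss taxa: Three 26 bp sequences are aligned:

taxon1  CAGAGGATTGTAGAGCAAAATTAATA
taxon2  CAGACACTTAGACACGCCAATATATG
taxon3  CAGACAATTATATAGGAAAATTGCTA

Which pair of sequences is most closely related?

taxon1–taxon2: 13/26 differ, p = 0.500, d = 0.824.
taxon1–taxon3: 7/26 differ, p = 0.269, d = 0.334.
taxon2–taxon3: 10/26 differ, p = 0.385, d = 0.539.
The smallest distance is between taxon1 and taxon3.

taxon1 and taxon3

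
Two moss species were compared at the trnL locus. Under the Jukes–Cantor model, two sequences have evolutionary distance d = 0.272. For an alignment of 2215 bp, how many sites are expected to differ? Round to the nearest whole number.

Invert JC69: p = (3/4)(1 − e^(−4d/3)) = 0.75 × (1 − e^(-0.362667)) = 0.75 × (1 − 0.695818) = 0.228137.
Expected differing sites = pL ≈ 0.228137 × 2215 = 505.323455 ≈ 505.

505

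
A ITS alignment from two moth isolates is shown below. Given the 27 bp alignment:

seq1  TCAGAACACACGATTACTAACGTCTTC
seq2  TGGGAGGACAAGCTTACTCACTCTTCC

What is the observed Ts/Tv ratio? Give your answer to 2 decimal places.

Transitions are A↔G and C↔T; transversions are all other mismatches.
Transitions: 5. Transversions: 6.
R = 5/6 = 0.833333… ≈ 0.83 (to 2 d.p.).

0.83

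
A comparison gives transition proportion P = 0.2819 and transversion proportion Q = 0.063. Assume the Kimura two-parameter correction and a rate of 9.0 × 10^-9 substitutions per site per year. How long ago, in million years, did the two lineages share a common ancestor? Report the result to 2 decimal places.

Under the Kimura two-parameter model, d = −½ ln(1 − 2P − Q) − ¼ ln(1 − 2Q).
1 − 2P − Q = 0.3732, giving −½ ln(0.3732) = 0.492820.
1 − 2Q = 0.874, giving −¼ ln(0.874) = 0.033669.
d = 0.492820 + 0.033669 = 0.526489.
Under a molecular clock d = 2μt, so t = d/(2μ) = 0.526489 / (2 × 9.0 × 10^-9) = 29.25 million years.

29.25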